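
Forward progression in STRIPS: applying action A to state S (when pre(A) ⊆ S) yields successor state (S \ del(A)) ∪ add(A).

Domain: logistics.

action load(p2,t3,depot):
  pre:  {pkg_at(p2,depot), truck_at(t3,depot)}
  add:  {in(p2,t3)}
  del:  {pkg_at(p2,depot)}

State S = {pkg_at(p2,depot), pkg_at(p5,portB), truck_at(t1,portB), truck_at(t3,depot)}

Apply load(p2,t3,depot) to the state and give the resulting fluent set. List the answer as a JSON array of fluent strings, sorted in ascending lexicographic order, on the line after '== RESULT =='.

Progress:
  pre ⊆ S: {pkg_at(p2,depot), truck_at(t3,depot)} ⊆ S  — applicable
  S \ del = {pkg_at(p5,portB), truck_at(t1,portB), truck_at(t3,depot)}
  ∪ add   = {in(p2,t3), pkg_at(p5,portB), truck_at(t1,portB), truck_at(t3,depot)}

== RESULT ==
["in(p2,t3)", "pkg_at(p5,portB)", "truck_at(t1,portB)", "truck_at(t3,depot)"]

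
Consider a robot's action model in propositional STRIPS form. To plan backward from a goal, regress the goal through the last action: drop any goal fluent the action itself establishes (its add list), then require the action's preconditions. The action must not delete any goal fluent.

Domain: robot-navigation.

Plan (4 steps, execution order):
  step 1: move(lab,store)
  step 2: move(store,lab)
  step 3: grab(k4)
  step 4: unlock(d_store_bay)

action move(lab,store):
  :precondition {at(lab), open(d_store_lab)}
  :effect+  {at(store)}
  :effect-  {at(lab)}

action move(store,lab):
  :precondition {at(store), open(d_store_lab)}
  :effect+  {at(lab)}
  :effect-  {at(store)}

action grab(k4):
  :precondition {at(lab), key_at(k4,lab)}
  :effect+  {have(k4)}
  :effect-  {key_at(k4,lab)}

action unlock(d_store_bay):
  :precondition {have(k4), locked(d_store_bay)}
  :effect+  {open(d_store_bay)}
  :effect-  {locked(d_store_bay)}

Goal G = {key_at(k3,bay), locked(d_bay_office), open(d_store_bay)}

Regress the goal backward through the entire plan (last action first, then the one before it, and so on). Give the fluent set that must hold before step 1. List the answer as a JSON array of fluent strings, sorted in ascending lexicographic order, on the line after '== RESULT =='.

Work backward from the goal:
  through step 4 (unlock(d_store_bay)): drop {open(d_store_bay)}, keep {key_at(k3,bay), locked(d_bay_office)}, require {have(k4), locked(d_store_bay)}
    → {have(k4), key_at(k3,bay), locked(d_bay_office), locked(d_store_bay)}
  through step 3 (grab(k4)): drop {have(k4)}, keep {key_at(k3,bay), locked(d_bay_office), locked(d_store_bay)}, require {at(lab), key_at(k4,lab)}
    → {at(lab), key_at(k3,bay), key_at(k4,lab), locked(d_bay_office), locked(d_store_bay)}
  through step 2 (move(store,lab)): drop {at(lab)}, keep {key_at(k3,bay), key_at(k4,lab), locked(d_bay_office), locked(d_store_bay)}, require {at(store), open(d_store_lab)}
    → {at(store), key_at(k3,bay), key_at(k4,lab), locked(d_bay_office), locked(d_store_bay), open(d_store_lab)}
  through step 1 (move(lab,store)): drop {at(store)}, keep {key_at(k3,bay), key_at(k4,lab), locked(d_bay_office), locked(d_store_bay), open(d_store_lab)}, require {at(lab), open(d_store_lab)}
    → {at(lab), key_at(k3,bay), key_at(k4,lab), locked(d_bay_office), locked(d_store_bay), open(d_store_lab)}

== RESULT ==
["at(lab)", "key_at(k3,bay)", "key_at(k4,lab)", "locked(d_bay_office)", "locked(d_store_bay)", "open(d_store_lab)"]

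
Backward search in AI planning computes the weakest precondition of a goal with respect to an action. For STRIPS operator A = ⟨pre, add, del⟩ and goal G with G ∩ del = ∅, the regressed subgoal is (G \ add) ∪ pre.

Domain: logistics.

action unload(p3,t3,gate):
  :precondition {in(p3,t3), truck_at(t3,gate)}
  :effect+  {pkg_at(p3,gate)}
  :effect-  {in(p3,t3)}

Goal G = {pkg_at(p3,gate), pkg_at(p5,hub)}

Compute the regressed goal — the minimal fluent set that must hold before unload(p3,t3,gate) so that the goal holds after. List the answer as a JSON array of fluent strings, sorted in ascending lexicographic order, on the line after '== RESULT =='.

Regress:
  G ∩ del = {}  (empty — regression defined)
  G \ add = {pkg_at(p3,gate), pkg_at(p5,hub)} \ {pkg_at(p3,gate)} = {pkg_at(p5,hub)}
  ∪ pre   = {pkg_at(p5,hub)} ∪ {in(p3,t3), truck_at(t3,gate)}
          = {in(p3,t3), pkg_at(p5,hub), truck_at(t3,gate)}

== RESULT ==
["in(p3,t3)", "pkg_at(p5,hub)", "truck_at(t3,gate)"]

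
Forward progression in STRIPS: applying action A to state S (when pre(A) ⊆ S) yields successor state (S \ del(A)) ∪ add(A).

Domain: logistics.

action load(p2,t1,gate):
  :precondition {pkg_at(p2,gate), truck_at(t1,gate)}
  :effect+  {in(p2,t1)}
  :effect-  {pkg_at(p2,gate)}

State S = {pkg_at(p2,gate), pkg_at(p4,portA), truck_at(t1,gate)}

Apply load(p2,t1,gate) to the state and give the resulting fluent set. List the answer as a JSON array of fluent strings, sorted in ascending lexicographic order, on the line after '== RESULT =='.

Compute (S \ del) ∪ add:
  pre ⊆ S: {pkg_at(p2,gate), truck_at(t1,gate)} ⊆ S  — applicable
  S \ del = {pkg_at(p4,portA), truck_at(t1,gate)}
  ∪ add   = {in(p2,t1), pkg_at(p4,portA), truck_at(t1,gate)}

== RESULT ==
["in(p2,t1)", "pkg_at(p4,portA)", "truck_at(t1,gate)"]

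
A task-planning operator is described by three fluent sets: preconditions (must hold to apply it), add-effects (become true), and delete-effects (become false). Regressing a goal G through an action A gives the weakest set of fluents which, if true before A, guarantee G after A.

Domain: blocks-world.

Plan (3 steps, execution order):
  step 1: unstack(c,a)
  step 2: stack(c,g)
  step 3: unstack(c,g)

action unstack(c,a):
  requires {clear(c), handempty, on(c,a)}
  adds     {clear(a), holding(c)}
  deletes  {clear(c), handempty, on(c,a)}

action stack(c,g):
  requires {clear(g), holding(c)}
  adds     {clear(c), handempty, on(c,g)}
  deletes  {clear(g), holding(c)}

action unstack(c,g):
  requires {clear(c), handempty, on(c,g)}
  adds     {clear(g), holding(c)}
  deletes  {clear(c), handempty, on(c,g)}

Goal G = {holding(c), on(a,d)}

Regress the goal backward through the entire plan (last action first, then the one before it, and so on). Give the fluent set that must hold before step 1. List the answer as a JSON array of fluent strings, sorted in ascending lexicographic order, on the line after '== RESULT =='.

Regress step by step:
  through step 3 (unstack(c,g)): drop {holding(c)}, keep {on(a,d)}, require {clear(c), handempty, on(c,g)}
    → {clear(c), handempty, on(a,d), on(c,g)}
  through step 2 (stack(c,g)): drop {clear(c), handempty, on(c,g)}, keep {on(a,d)}, require {clear(g), holding(c)}
    → {clear(g), holding(c), on(a,d)}
  through step 1 (unstack(c,a)): drop {holding(c)}, keep {clear(g), on(a,d)}, require {clear(c), handempty, on(c,a)}
    → {clear(c), clear(g), handempty, on(a,d), on(c,a)}

== RESULT ==
["clear(c)", "clear(g)", "handempty", "on(a,d)", "on(c,a)"]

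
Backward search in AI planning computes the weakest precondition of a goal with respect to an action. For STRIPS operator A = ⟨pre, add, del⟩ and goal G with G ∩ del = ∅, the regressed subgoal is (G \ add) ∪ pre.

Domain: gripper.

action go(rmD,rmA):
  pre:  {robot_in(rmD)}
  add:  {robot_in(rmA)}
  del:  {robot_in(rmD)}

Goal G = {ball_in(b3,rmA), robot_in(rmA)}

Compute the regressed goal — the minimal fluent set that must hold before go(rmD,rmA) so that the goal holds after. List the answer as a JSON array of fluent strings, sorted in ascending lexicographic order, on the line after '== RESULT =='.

Compute (G \ add) ∪ pre:
  G ∩ del = {}  (empty — regression defined)
  G \ add = {ball_in(b3,rmA), robot_in(rmA)} \ {robot_in(rmA)} = {ball_in(b3,rmA)}
  ∪ pre   = {ball_in(b3,rmA)} ∪ {robot_in(rmD)}
          = {ball_in(b3,rmA), robot_in(rmD)}

== RESULT ==
["ball_in(b3,rmA)", "robot_in(rmD)"]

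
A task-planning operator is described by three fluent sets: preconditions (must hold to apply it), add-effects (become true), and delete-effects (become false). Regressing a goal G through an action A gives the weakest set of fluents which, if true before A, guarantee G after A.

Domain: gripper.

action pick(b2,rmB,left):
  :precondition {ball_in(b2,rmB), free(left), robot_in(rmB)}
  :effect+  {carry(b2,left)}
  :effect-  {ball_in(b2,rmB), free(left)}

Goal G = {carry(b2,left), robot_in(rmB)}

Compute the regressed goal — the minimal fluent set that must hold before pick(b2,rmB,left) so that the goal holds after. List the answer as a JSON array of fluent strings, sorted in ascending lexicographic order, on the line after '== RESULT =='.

Regress:
  G ∩ del = {}  (empty — regression defined)
  G \ add = {carry(b2,left), robot_in(rmB)} \ {carry(b2,left)} = {robot_in(rmB)}
  ∪ pre   = {robot_in(rmB)} ∪ {ball_in(b2,rmB), free(left), robot_in(rmB)}
          = {ball_in(b2,rmB), free(left), robot_in(rmB)}

== RESULT ==
["ball_in(b2,rmB)", "free(left)", "robot_in(rmB)"]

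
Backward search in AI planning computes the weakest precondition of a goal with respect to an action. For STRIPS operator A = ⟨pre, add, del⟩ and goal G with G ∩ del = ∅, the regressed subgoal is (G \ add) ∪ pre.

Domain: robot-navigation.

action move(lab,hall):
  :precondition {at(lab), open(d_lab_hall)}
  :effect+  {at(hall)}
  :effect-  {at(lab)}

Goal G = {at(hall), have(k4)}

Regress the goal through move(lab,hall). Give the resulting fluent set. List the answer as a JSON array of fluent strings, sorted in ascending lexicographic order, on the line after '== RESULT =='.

Regress:
  G ∩ del = {}  (empty — regression defined)
  G \ add = {at(hall), have(k4)} \ {at(hall)} = {have(k4)}
  ∪ pre   = {have(k4)} ∪ {at(lab), open(d_lab_hall)}
          = {at(lab), have(k4), open(d_lab_hall)}

== RESULT ==
["at(lab)", "have(k4)", "open(d_lab_hall)"]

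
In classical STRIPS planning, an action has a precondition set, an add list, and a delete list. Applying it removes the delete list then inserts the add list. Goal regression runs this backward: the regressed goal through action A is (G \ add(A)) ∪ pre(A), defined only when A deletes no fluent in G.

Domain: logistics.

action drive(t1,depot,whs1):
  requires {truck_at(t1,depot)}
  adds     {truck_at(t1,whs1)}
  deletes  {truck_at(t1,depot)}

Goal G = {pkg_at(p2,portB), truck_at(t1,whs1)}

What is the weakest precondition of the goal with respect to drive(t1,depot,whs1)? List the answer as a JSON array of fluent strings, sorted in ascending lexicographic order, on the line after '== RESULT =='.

Compute (G \ add) ∪ pre:
  G ∩ del = {}  (empty — regression defined)
  G \ add = {pkg_at(p2,portB), truck_at(t1,whs1)} \ {truck_at(t1,whs1)} = {pkg_at(p2,portB)}
  ∪ pre   = {pkg_at(p2,portB)} ∪ {truck_at(t1,depot)}
          = {pkg_at(p2,portB), truck_at(t1,depot)}

== RESULT ==
["pkg_at(p2,portB)", "truck_at(t1,depot)"]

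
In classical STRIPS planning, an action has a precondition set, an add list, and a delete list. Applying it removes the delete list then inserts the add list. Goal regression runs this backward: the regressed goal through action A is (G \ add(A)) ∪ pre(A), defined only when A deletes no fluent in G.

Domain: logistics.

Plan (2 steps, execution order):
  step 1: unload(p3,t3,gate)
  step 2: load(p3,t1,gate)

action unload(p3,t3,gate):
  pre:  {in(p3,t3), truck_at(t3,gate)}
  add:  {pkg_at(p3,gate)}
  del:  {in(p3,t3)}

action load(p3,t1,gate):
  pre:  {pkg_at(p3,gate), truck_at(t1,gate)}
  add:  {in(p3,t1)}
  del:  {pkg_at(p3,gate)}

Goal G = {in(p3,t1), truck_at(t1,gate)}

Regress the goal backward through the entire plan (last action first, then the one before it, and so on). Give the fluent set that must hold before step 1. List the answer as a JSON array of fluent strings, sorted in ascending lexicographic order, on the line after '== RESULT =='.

Regress step by step:
  through step 2 (load(p3,t1,gate)): drop {in(p3,t1)}, keep {truck_at(t1,gate)}, require {pkg_at(p3,gate), truck_at(t1,gate)}
    → {pkg_at(p3,gate), truck_at(t1,gate)}
  through step 1 (unload(p3,t3,gate)): drop {pkg_at(p3,gate)}, keep {truck_at(t1,gate)}, require {in(p3,t3), truck_at(t3,gate)}
    → {in(p3,t3), truck_at(t1,gate), truck_at(t3,gate)}

== RESULT ==
["in(p3,t3)", "truck_at(t1,gate)", "truck_at(t3,gate)"]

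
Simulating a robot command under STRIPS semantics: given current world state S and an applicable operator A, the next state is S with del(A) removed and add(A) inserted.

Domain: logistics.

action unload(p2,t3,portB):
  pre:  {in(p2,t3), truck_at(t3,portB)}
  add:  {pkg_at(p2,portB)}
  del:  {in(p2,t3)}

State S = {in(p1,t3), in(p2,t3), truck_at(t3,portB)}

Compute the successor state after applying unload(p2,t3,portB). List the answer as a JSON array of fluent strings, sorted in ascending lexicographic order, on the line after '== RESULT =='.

Progress:
  pre ⊆ S: {in(p2,t3), truck_at(t3,portB)} ⊆ S  — applicable
  S \ del = {in(p1,t3), truck_at(t3,portB)}
  ∪ add   = {in(p1,t3), pkg_at(p2,portB), truck_at(t3,portB)}

== RESULT ==
["in(p1,t3)", "pkg_at(p2,portB)", "truck_at(t3,portB)"]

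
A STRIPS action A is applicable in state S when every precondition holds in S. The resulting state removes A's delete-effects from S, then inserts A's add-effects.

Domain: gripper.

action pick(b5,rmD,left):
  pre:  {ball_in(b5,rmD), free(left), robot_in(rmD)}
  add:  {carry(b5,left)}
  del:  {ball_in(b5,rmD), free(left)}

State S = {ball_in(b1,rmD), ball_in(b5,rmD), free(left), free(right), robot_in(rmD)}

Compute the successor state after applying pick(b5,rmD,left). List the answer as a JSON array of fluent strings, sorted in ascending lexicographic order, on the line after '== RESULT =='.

Progress:
  pre ⊆ S: {ball_in(b5,rmD), free(left), robot_in(rmD)} ⊆ S  — applicable
  S \ del = {ball_in(b1,rmD), free(right), robot_in(rmD)}
  ∪ add   = {ball_in(b1,rmD), carry(b5,left), free(right), robot_in(rmD)}

== RESULT ==
["ball_in(b1,rmD)", "carry(b5,left)", "free(right)", "robot_in(rmD)"]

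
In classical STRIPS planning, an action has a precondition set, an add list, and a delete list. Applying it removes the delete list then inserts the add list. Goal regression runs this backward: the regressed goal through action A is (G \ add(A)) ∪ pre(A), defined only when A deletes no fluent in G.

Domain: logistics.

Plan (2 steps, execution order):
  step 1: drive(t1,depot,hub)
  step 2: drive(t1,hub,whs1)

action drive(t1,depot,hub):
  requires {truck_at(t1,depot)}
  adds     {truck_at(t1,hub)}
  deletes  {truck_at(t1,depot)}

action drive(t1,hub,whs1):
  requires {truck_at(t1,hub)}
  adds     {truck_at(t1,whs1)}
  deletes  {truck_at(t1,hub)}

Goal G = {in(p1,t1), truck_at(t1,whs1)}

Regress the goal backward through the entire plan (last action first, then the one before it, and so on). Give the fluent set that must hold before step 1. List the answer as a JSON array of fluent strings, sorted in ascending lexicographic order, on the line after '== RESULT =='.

Work backward from the goal:
  through step 2 (drive(t1,hub,whs1)): drop {truck_at(t1,whs1)}, keep {in(p1,t1)}, require {truck_at(t1,hub)}
    → {in(p1,t1), truck_at(t1,hub)}
  through step 1 (drive(t1,depot,hub)): drop {truck_at(t1,hub)}, keep {in(p1,t1)}, require {truck_at(t1,depot)}
    → {in(p1,t1), truck_at(t1,depot)}

== RESULT ==
["in(p1,t1)", "truck_at(t1,depot)"]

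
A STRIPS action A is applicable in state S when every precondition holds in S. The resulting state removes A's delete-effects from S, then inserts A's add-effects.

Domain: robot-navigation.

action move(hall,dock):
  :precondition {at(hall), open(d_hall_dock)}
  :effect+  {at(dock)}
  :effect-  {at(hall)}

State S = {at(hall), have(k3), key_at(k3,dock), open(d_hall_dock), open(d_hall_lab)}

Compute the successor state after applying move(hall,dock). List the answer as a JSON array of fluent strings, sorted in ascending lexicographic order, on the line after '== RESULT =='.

Progress:
  pre ⊆ S: {at(hall), open(d_hall_dock)} ⊆ S  — applicable
  S \ del = {have(k3), key_at(k3,dock), open(d_hall_dock), open(d_hall_lab)}
  ∪ add   = {at(dock), have(k3), key_at(k3,dock), open(d_hall_dock), open(d_hall_lab)}

== RESULT ==
["at(dock)", "have(k3)", "key_at(k3,dock)", "open(d_hall_dock)", "open(d_hall_lab)"]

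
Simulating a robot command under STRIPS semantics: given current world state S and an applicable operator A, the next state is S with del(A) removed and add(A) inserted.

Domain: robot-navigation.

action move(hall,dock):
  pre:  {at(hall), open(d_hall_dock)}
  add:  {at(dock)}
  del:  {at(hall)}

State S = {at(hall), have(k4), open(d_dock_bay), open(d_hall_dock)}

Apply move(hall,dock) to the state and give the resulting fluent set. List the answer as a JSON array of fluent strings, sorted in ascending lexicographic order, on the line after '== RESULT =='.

Compute (S \ del) ∪ add:
  pre ⊆ S: {at(hall), open(d_hall_dock)} ⊆ S  — applicable
  S \ del = {have(k4), open(d_dock_bay), open(d_hall_dock)}
  ∪ add   = {at(dock), have(k4), open(d_dock_bay), open(d_hall_dock)}

== RESULT ==
["at(dock)", "have(k4)", "open(d_dock_bay)", "open(d_hall_dock)"]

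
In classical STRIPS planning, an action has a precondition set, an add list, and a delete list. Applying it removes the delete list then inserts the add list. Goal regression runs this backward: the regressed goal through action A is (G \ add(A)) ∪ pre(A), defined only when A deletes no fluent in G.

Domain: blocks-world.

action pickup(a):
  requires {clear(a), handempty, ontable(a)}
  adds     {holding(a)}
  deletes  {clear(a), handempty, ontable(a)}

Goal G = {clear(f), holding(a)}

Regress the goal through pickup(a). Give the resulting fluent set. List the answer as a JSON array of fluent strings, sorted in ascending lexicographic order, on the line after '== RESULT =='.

Regress:
  G ∩ del = {}  (empty — regression defined)
  G \ add = {clear(f), holding(a)} \ {holding(a)} = {clear(f)}
  ∪ pre   = {clear(f)} ∪ {clear(a), handempty, ontable(a)}
          = {clear(a), clear(f), handempty, ontable(a)}

== RESULT ==
["clear(a)", "clear(f)", "handempty", "ontable(a)"]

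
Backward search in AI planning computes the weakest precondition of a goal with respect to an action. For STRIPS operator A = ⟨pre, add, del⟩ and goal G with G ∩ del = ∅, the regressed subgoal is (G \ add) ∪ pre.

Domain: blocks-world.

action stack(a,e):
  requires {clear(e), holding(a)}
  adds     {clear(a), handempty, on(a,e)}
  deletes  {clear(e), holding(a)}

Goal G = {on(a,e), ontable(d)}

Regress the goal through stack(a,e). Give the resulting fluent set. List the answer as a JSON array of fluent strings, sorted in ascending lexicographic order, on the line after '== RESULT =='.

Regress:
  G ∩ del = {}  (empty — regression defined)
  G \ add = {on(a,e), ontable(d)} \ {clear(a), handempty, on(a,e)} = {ontable(d)}
  ∪ pre   = {ontable(d)} ∪ {clear(e), holding(a)}
          = {clear(e), holding(a), ontable(d)}

== RESULT ==
["clear(e)", "holding(a)", "ontable(d)"]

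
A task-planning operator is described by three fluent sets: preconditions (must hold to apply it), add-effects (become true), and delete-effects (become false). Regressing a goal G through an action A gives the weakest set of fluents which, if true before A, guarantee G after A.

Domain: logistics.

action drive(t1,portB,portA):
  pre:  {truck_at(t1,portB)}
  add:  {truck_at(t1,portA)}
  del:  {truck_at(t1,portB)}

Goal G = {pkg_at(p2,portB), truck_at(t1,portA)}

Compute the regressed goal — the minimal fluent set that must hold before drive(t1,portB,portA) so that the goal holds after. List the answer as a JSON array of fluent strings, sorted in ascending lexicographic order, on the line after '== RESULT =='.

Compute (G \ add) ∪ pre:
  G ∩ del = {}  (empty — regression defined)
  G \ add = {pkg_at(p2,portB), truck_at(t1,portA)} \ {truck_at(t1,portA)} = {pkg_at(p2,portB)}
  ∪ pre   = {pkg_at(p2,portB)} ∪ {truck_at(t1,portB)}
          = {pkg_at(p2,portB), truck_at(t1,portB)}

== RESULT ==
["pkg_at(p2,portB)", "truck_at(t1,portB)"]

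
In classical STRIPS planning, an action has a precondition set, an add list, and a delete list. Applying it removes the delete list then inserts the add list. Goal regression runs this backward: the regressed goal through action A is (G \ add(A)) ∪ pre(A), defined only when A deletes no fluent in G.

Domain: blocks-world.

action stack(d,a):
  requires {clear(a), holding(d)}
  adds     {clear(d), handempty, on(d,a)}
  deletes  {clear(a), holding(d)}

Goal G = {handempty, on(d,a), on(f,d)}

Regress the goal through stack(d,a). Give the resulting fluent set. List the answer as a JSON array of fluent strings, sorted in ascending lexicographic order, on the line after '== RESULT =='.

Compute (G \ add) ∪ pre:
  G ∩ del = {}  (empty — regression defined)
  G \ add = {handempty, on(d,a), on(f,d)} \ {clear(d), handempty, on(d,a)} = {on(f,d)}
  ∪ pre   = {on(f,d)} ∪ {clear(a), holding(d)}
          = {clear(a), holding(d), on(f,d)}

== RESULT ==
["clear(a)", "holding(d)", "on(f,d)"]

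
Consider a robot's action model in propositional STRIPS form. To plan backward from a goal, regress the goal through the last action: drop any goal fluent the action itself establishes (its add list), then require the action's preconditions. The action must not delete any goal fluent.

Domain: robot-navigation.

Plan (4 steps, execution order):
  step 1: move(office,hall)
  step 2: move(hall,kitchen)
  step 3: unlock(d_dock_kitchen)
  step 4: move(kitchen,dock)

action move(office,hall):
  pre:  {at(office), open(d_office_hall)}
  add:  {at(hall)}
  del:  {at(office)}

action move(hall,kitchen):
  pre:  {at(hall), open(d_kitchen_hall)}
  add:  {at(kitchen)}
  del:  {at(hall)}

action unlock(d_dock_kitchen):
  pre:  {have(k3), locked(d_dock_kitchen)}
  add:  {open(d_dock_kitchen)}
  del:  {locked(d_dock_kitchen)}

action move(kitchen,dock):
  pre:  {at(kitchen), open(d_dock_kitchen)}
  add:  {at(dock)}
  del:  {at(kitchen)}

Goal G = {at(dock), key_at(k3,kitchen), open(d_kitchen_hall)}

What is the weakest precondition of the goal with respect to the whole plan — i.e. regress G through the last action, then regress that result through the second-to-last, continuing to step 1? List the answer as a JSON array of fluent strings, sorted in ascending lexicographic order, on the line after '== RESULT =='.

Work backward from the goal:
  through step 4 (move(kitchen,dock)): drop {at(dock)}, keep {key_at(k3,kitchen), open(d_kitchen_hall)}, require {at(kitchen), open(d_dock_kitchen)}
    → {at(kitchen), key_at(k3,kitchen), open(d_dock_kitchen), open(d_kitchen_hall)}
  through step 3 (unlock(d_dock_kitchen)): drop {open(d_dock_kitchen)}, keep {at(kitchen), key_at(k3,kitchen), open(d_kitchen_hall)}, require {have(k3), locked(d_dock_kitchen)}
    → {at(kitchen), have(k3), key_at(k3,kitchen), locked(d_dock_kitchen), open(d_kitchen_hall)}
  through step 2 (move(hall,kitchen)): drop {at(kitchen)}, keep {have(k3), key_at(k3,kitchen), locked(d_dock_kitchen), open(d_kitchen_hall)}, require {at(hall), open(d_kitchen_hall)}
    → {at(hall), have(k3), key_at(k3,kitchen), locked(d_dock_kitchen), open(d_kitchen_hall)}
  through step 1 (move(office,hall)): drop {at(hall)}, keep {have(k3), key_at(k3,kitchen), locked(d_dock_kitchen), open(d_kitchen_hall)}, require {at(office), open(d_office_hall)}
    → {at(office), have(k3), key_at(k3,kitchen), locked(d_dock_kitchen), open(d_kitchen_hall), open(d_office_hall)}

== RESULT ==
["at(office)", "have(k3)", "key_at(k3,kitchen)", "locked(d_dock_kitchen)", "open(d_kitchen_hall)", "open(d_office_hall)"]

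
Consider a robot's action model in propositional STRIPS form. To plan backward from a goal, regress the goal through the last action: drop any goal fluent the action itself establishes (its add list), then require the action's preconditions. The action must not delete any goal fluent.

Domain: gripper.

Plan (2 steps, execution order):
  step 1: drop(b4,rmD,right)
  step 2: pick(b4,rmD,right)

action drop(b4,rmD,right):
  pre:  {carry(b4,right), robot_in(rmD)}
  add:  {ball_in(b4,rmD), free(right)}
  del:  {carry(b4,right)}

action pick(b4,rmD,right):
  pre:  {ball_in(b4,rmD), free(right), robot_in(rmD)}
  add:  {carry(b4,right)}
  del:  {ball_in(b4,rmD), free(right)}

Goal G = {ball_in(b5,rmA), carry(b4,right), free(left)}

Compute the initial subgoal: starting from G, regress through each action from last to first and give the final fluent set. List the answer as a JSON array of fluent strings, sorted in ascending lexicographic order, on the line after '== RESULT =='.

Work backward from the goal:
  through step 2 (pick(b4,rmD,right)): drop {carry(b4,right)}, keep {ball_in(b5,rmA), free(left)}, require {ball_in(b4,rmD), free(right), robot_in(rmD)}
    → {ball_in(b4,rmD), ball_in(b5,rmA), free(left), free(right), robot_in(rmD)}
  through step 1 (drop(b4,rmD,right)): drop {ball_in(b4,rmD), free(right)}, keep {ball_in(b5,rmA), free(left), robot_in(rmD)}, require {carry(b4,right), robot_in(rmD)}
    → {ball_in(b5,rmA), carry(b4,right), free(left), robot_in(rmD)}

== RESULT ==
["ball_in(b5,rmA)", "carry(b4,right)", "free(left)", "robot_in(rmD)"]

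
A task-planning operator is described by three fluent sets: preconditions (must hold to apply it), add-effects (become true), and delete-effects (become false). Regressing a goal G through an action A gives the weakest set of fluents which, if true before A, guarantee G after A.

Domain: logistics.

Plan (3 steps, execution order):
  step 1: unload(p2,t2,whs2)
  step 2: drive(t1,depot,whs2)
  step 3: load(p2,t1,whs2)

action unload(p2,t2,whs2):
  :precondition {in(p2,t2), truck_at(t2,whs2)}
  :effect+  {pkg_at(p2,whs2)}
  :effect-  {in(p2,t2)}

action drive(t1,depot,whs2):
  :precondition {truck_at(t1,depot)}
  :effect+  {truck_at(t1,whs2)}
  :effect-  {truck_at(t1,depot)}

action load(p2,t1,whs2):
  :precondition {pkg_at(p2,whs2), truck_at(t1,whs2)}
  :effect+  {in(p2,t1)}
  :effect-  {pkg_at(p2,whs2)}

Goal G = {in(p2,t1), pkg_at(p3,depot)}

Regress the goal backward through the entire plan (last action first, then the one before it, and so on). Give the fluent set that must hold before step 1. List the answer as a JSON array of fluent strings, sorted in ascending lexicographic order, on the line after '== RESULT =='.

Regress step by step:
  through step 3 (load(p2,t1,whs2)): drop {in(p2,t1)}, keep {pkg_at(p3,depot)}, require {pkg_at(p2,whs2), truck_at(t1,whs2)}
    → {pkg_at(p2,whs2), pkg_at(p3,depot), truck_at(t1,whs2)}
  through step 2 (drive(t1,depot,whs2)): drop {truck_at(t1,whs2)}, keep {pkg_at(p2,whs2), pkg_at(p3,depot)}, require {truck_at(t1,depot)}
    → {pkg_at(p2,whs2), pkg_at(p3,depot), truck_at(t1,depot)}
  through step 1 (unload(p2,t2,whs2)): drop {pkg_at(p2,whs2)}, keep {pkg_at(p3,depot), truck_at(t1,depot)}, require {in(p2,t2), truck_at(t2,whs2)}
    → {in(p2,t2), pkg_at(p3,depot), truck_at(t1,depot), truck_at(t2,whs2)}

== RESULT ==
["in(p2,t2)", "pkg_at(p3,depot)", "truck_at(t1,depot)", "truck_at(t2,whs2)"]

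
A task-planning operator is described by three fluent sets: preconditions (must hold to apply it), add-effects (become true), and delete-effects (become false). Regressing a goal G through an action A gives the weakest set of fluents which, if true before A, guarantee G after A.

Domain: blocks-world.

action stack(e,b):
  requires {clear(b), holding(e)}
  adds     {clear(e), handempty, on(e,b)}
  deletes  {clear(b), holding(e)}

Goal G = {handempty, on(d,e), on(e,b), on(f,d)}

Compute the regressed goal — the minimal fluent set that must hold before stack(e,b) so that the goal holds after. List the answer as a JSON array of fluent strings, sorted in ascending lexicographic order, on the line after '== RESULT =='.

Compute (G \ add) ∪ pre:
  G ∩ del = {}  (empty — regression defined)
  G \ add = {handempty, on(d,e), on(e,b), on(f,d)} \ {clear(e), handempty, on(e,b)} = {on(d,e), on(f,d)}
  ∪ pre   = {on(d,e), on(f,d)} ∪ {clear(b), holding(e)}
          = {clear(b), holding(e), on(d,e), on(f,d)}

== RESULT ==
["clear(b)", "holding(e)", "on(d,e)", "on(f,d)"]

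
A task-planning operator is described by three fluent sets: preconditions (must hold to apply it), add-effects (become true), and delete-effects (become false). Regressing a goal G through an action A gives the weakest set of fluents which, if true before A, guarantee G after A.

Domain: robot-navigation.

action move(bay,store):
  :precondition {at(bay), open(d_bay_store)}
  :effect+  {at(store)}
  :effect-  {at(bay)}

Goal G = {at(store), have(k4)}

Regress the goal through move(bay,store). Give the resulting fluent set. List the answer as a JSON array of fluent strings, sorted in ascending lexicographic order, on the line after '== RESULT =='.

Compute (G \ add) ∪ pre:
  G ∩ del = {}  (empty — regression defined)
  G \ add = {at(store), have(k4)} \ {at(store)} = {have(k4)}
  ∪ pre   = {have(k4)} ∪ {at(bay), open(d_bay_store)}
          = {at(bay), have(k4), open(d_bay_store)}

== RESULT ==
["at(bay)", "have(k4)", "open(d_bay_store)"]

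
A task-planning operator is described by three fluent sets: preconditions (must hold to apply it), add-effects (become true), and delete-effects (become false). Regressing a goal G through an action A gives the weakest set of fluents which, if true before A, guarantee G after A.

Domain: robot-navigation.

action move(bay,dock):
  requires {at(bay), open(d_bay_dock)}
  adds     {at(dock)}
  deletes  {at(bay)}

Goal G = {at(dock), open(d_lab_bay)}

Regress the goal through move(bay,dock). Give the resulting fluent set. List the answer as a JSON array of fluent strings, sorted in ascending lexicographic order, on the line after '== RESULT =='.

Regress:
  G ∩ del = {}  (empty — regression defined)
  G \ add = {at(dock), open(d_lab_bay)} \ {at(dock)} = {open(d_lab_bay)}
  ∪ pre   = {open(d_lab_bay)} ∪ {at(bay), open(d_bay_dock)}
          = {at(bay), open(d_bay_dock), open(d_lab_bay)}

== RESULT ==
["at(bay)", "open(d_bay_dock)", "open(d_lab_bay)"]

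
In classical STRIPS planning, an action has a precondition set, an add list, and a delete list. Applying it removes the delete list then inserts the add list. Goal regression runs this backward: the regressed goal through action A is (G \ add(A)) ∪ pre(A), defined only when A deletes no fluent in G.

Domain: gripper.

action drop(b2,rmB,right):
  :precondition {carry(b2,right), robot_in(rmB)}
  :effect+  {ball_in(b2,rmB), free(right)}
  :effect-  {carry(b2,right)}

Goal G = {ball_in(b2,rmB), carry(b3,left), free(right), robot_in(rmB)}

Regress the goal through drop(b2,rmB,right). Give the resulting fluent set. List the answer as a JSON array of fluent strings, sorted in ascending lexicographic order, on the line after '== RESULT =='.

Regress:
  G ∩ del = {}  (empty — regression defined)
  G \ add = {ball_in(b2,rmB), carry(b3,left), free(right), robot_in(rmB)} \ {ball_in(b2,rmB), free(right)} = {carry(b3,left), robot_in(rmB)}
  ∪ pre   = {carry(b3,left), robot_in(rmB)} ∪ {carry(b2,right), robot_in(rmB)}
          = {carry(b2,right), carry(b3,left), robot_in(rmB)}

== RESULT ==
["carry(b2,right)", "carry(b3,left)", "robot_in(rmB)"]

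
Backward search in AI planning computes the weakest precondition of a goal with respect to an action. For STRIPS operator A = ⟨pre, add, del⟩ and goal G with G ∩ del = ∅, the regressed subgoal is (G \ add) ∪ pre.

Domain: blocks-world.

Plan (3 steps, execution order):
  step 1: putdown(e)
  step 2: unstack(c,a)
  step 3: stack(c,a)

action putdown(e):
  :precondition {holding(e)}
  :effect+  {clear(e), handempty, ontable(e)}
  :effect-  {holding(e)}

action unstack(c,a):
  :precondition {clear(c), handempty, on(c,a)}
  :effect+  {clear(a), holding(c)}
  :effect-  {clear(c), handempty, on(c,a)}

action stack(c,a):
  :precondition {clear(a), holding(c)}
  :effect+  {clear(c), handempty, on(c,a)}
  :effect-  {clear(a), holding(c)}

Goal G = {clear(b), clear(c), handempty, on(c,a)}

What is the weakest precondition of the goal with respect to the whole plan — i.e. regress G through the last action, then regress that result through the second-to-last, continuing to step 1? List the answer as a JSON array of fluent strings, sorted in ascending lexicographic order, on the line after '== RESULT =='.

Work backward from the goal:
  through step 3 (stack(c,a)): drop {clear(c), handempty, on(c,a)}, keep {clear(b)}, require {clear(a), holding(c)}
    → {clear(a), clear(b), holding(c)}
  through step 2 (unstack(c,a)): drop {clear(a), holding(c)}, keep {clear(b)}, require {clear(c), handempty, on(c,a)}
    → {clear(b), clear(c), handempty, on(c,a)}
  through step 1 (putdown(e)): drop {handempty}, keep {clear(b), clear(c), on(c,a)}, require {holding(e)}
    → {clear(b), clear(c), holding(e), on(c,a)}

== RESULT ==
["clear(b)", "clear(c)", "holding(e)", "on(c,a)"]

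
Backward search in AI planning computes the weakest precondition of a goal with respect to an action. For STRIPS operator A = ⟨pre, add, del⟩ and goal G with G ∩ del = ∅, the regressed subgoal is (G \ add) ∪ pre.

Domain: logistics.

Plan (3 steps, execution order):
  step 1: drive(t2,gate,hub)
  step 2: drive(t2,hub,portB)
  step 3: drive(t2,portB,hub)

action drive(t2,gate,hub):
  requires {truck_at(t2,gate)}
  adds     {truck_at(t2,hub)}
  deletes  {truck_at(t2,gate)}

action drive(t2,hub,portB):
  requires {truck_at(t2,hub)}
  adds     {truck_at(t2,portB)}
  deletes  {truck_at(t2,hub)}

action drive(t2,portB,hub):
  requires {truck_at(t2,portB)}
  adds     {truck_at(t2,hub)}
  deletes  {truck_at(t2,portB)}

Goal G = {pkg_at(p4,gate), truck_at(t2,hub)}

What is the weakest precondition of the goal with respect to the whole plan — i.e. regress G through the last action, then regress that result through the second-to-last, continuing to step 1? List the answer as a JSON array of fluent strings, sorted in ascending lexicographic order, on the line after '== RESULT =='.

Work backward from the goal:
  through step 3 (drive(t2,portB,hub)): drop {truck_at(t2,hub)}, keep {pkg_at(p4,gate)}, require {truck_at(t2,portB)}
    → {pkg_at(p4,gate), truck_at(t2,portB)}
  through step 2 (drive(t2,hub,portB)): drop {truck_at(t2,portB)}, keep {pkg_at(p4,gate)}, require {truck_at(t2,hub)}
    → {pkg_at(p4,gate), truck_at(t2,hub)}
  through step 1 (drive(t2,gate,hub)): drop {truck_at(t2,hub)}, keep {pkg_at(p4,gate)}, require {truck_at(t2,gate)}
    → {pkg_at(p4,gate), truck_at(t2,gate)}

== RESULT ==
["pkg_at(p4,gate)", "truck_at(t2,gate)"]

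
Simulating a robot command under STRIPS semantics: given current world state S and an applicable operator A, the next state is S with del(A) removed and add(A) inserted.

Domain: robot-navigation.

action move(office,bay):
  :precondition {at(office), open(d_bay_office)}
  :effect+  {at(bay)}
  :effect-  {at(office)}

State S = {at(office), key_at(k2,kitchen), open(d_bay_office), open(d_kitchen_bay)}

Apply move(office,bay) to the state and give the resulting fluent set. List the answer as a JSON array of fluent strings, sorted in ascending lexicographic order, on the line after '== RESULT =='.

Progress:
  pre ⊆ S: {at(office), open(d_bay_office)} ⊆ S  — applicable
  S \ del = {key_at(k2,kitchen), open(d_bay_office), open(d_kitchen_bay)}
  ∪ add   = {at(bay), key_at(k2,kitchen), open(d_bay_office), open(d_kitchen_bay)}

== RESULT ==
["at(bay)", "key_at(k2,kitchen)", "open(d_bay_office)", "open(d_kitchen_bay)"]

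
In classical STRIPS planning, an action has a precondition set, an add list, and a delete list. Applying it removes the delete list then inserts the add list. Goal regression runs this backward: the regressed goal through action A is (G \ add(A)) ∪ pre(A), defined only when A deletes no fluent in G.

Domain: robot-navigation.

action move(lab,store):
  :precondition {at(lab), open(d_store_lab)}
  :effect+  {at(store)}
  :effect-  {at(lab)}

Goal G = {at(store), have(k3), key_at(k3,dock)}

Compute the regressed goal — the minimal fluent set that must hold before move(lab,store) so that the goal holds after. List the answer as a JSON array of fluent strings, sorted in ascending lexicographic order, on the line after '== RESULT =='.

Compute (G \ add) ∪ pre:
  G ∩ del = {}  (empty — regression defined)
  G \ add = {at(store), have(k3), key_at(k3,dock)} \ {at(store)} = {have(k3), key_at(k3,dock)}
  ∪ pre   = {have(k3), key_at(k3,dock)} ∪ {at(lab), open(d_store_lab)}
          = {at(lab), have(k3), key_at(k3,dock), open(d_store_lab)}

== RESULT ==
["at(lab)", "have(k3)", "key_at(k3,dock)", "open(d_store_lab)"]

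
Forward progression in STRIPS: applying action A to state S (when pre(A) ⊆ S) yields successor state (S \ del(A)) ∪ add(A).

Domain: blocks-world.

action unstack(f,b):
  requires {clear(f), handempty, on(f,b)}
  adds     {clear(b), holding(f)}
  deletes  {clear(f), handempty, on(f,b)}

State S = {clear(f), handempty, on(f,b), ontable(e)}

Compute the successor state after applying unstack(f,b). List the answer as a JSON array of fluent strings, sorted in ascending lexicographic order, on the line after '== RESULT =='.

Compute (S \ del) ∪ add:
  pre ⊆ S: {clear(f), handempty, on(f,b)} ⊆ S  — applicable
  S \ del = {ontable(e)}
  ∪ add   = {clear(b), holding(f), ontable(e)}

== RESULT ==
["clear(b)", "holding(f)", "ontable(e)"]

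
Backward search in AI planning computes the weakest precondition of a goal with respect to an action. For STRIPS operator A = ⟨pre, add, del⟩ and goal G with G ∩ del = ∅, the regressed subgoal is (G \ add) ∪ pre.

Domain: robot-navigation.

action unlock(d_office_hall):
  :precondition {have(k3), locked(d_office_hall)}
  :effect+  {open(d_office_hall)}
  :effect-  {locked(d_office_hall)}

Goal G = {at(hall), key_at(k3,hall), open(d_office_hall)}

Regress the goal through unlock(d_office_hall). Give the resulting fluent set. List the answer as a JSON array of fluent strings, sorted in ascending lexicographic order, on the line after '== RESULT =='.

Compute (G \ add) ∪ pre:
  G ∩ del = {}  (empty — regression defined)
  G \ add = {at(hall), key_at(k3,hall), open(d_office_hall)} \ {open(d_office_hall)} = {at(hall), key_at(k3,hall)}
  ∪ pre   = {at(hall), key_at(k3,hall)} ∪ {have(k3), locked(d_office_hall)}
          = {at(hall), have(k3), key_at(k3,hall), locked(d_office_hall)}

== RESULT ==
["at(hall)", "have(k3)", "key_at(k3,hall)", "locked(d_office_hall)"]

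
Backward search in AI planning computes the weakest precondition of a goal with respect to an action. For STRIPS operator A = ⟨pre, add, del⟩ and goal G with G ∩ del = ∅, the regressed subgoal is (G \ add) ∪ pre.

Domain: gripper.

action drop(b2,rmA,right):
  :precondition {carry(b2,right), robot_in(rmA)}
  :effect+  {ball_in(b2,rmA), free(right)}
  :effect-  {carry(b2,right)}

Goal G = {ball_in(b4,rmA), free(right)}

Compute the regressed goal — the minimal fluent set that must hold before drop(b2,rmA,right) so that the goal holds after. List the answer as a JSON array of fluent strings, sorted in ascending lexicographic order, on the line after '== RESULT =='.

Regress:
  G ∩ del = {}  (empty — regression defined)
  G \ add = {ball_in(b4,rmA), free(right)} \ {ball_in(b2,rmA), free(right)} = {ball_in(b4,rmA)}
  ∪ pre   = {ball_in(b4,rmA)} ∪ {carry(b2,right), robot_in(rmA)}
          = {ball_in(b4,rmA), carry(b2,right), robot_in(rmA)}

== RESULT ==
["ball_in(b4,rmA)", "carry(b2,right)", "robot_in(rmA)"]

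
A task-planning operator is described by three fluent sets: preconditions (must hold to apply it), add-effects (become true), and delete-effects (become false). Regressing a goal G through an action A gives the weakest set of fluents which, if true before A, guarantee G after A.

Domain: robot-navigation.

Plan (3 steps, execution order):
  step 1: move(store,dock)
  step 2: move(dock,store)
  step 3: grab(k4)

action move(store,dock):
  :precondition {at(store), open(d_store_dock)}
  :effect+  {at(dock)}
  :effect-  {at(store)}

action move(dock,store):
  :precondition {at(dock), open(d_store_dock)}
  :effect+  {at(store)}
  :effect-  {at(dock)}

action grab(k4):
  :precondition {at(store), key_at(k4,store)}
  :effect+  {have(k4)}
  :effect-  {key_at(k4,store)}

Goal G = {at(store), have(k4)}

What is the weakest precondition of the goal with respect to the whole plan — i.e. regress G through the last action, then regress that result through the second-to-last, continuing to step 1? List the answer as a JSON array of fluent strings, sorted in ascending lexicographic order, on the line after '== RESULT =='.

Regress step by step:
  through step 3 (grab(k4)): drop {have(k4)}, keep {at(store)}, require {at(store), key_at(k4,store)}
    → {at(store), key_at(k4,store)}
  through step 2 (move(dock,store)): drop {at(store)}, keep {key_at(k4,store)}, require {at(dock), open(d_store_dock)}
    → {at(dock), key_at(k4,store), open(d_store_dock)}
  through step 1 (move(store,dock)): drop {at(dock)}, keep {key_at(k4,store), open(d_store_dock)}, require {at(store), open(d_store_dock)}
    → {at(store), key_at(k4,store), open(d_store_dock)}

== RESULT ==
["at(store)", "key_at(k4,store)", "open(d_store_dock)"]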